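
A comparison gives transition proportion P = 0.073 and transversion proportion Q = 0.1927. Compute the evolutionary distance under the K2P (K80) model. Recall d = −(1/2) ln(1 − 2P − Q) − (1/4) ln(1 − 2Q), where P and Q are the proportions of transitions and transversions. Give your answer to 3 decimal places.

Under the Kimura two-parameter model, d = −½ ln(1 − 2P − Q) − ¼ ln(1 − 2Q).
1 − 2P − Q = 0.6613, giving −½ ln(0.6613) = 0.206774.
1 − 2Q = 0.6146, giving −¼ ln(0.6146) = 0.121696.
d = 0.206774 + 0.121696 = 0.328470.

0.328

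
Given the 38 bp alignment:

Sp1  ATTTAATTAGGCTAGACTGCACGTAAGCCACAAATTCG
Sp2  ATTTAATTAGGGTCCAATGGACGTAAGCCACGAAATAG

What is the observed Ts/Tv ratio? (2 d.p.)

0.14

Transitions are A↔G and C↔T; transversions are all other mismatches.
Transitions: 1. Transversions: 7.
R = 1/7 = 0.142857… ≈ 0.14 (to 2 d.p.).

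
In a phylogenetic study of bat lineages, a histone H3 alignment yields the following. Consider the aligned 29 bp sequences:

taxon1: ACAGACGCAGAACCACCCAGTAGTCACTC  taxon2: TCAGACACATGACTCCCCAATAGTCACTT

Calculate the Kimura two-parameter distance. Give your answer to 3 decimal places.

0.355

Of 29 sites, 5 differences are transitions and 3 are transversions, so P = 5/29 ≈ 0.172414 and Q = 3/29 ≈ 0.103448.
Under the Kimura two-parameter model, d = −½ ln(1 − 2P − Q) − ¼ ln(1 − 2Q).
1 − 2P − Q = 0.551724, giving −½ ln(0.551724) = 0.297354.
1 − 2Q = 0.793104, giving −¼ ln(0.793104) = 0.057950.
d = 0.297354 + 0.057950 = 0.355304.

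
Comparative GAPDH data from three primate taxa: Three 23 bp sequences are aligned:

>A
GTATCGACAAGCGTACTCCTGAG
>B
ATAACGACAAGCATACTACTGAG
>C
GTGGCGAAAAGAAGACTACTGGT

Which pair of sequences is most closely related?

A and B

A–B: 4/23 differ, p = 0.174, d = 0.198.
A–C: 9/23 differ, p = 0.391, d = 0.553.
B–C: 8/23 differ, p = 0.348, d = 0.467.
The smallest distance is between A and B.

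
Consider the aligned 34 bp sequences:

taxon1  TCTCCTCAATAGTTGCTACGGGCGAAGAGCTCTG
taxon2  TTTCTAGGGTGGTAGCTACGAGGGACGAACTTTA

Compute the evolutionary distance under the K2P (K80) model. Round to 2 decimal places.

Of 34 sites, 9 differences are transitions and 5 are transversions, so P = 9/34 ≈ 0.264706 and Q = 5/34 ≈ 0.147059.
Under the Kimura two-parameter model, d = −½ ln(1 − 2P − Q) − ¼ ln(1 − 2Q).
1 − 2P − Q = 0.323529, giving −½ ln(0.323529) = 0.564233.
1 − 2Q = 0.705882, giving −¼ ln(0.705882) = 0.087077.
d = 0.564233 + 0.087077 = 0.651310.

0.65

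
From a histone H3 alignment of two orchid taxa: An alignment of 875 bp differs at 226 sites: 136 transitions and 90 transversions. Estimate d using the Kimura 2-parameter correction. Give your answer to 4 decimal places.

P = 136/875 ≈ 0.155429 and Q = 90/875 ≈ 0.102857.
Under the Kimura two-parameter model, d = −½ ln(1 − 2P − Q) − ¼ ln(1 − 2Q).
1 − 2P − Q = 0.586285, giving −½ ln(0.586285) = 0.266975.
1 − 2Q = 0.794286, giving −¼ ln(0.794286) = 0.057578.
d = 0.266975 + 0.057578 = 0.324553.

0.3246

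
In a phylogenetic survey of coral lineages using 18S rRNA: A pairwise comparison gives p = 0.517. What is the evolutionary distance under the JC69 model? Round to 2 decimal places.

d = −(3/4) ln(1 − 4p/3) = −0.75 ln(1 − 0.689333) = −0.75 ln(0.310667)
  = −0.75 × (-1.169034) = 0.876776 substitutions/site.

0.88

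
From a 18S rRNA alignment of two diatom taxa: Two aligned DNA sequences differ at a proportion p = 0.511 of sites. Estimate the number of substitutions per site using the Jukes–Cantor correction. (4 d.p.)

0.8577

d = −(3/4) ln(1 − 4p/3) = −0.75 ln(1 − 0.681333) = −0.75 ln(0.318667)
  = −0.75 × (-1.143609) = 0.857707 substitutions/site.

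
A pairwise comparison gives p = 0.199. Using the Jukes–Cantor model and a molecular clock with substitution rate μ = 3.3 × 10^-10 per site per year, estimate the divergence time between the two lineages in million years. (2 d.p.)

350.38

d = −(3/4) ln(1 − 4p/3) = −0.75 ln(1 − 0.265333) = −0.75 ln(0.734667)
  = −0.75 × (-0.308338) = 0.231254 substitutions/site.
Under a molecular clock d = 2μt, so t = d/(2μ) = 0.231254 / (2 × 3.3 × 10^-10) = 350.38 million years.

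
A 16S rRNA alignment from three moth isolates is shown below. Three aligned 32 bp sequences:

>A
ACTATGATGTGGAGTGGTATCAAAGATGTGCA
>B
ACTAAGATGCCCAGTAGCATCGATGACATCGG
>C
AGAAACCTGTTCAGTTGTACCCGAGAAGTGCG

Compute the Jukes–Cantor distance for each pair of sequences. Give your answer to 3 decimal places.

A–B: 13/32 sites differ → p = 0.40625, d = −0.75 ln(1 − 0.541667) = 0.585119 ≈ 0.585.
A–C: 13/32 sites differ → p = 0.40625, d = −0.75 ln(1 − 0.541667) = 0.585119 ≈ 0.585.
B–C: 16/32 sites differ → p = 0.5, d = −0.75 ln(1 − 0.666667) = 0.823960 ≈ 0.824.

d(A,B) = 0.585, d(A,C) = 0.585, d(B,C) = 0.824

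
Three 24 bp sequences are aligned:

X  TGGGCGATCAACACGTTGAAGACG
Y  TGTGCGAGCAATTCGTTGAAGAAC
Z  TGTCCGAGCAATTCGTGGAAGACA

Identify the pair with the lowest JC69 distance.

Y and Z

X–Y: 6/24 differ, p = 0.250, d = 0.304.
X–Z: 7/24 differ, p = 0.292, d = 0.369.
Y–Z: 4/24 differ, p = 0.167, d = 0.188.
The smallest distance is between Y and Z.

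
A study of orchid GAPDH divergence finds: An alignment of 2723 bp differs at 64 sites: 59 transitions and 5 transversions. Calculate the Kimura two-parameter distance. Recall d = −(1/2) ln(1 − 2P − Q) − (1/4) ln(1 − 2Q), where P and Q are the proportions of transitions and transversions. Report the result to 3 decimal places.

0.024

P = 59/2723 ≈ 0.021667 and Q = 5/2723 ≈ 0.001836.
Under the Kimura two-parameter model, d = −½ ln(1 − 2P − Q) − ¼ ln(1 − 2Q).
1 − 2P − Q = 0.95483, giving −½ ln(0.95483) = 0.023111.
1 − 2Q = 0.996328, giving −¼ ln(0.996328) = 0.000920.
d = 0.023111 + 0.000920 = 0.024031.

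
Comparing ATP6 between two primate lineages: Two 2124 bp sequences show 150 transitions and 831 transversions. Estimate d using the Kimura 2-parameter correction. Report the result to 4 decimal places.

0.7615

P = 150/2124 ≈ 0.070621 and Q = 831/2124 ≈ 0.391243.
Under the Kimura two-parameter model, d = −½ ln(1 − 2P − Q) − ¼ ln(1 − 2Q).
1 − 2P − Q = 0.467515, giving −½ ln(0.467515) = 0.380162.
1 − 2Q = 0.217514, giving −¼ ln(0.217514) = 0.381373.
d = 0.380162 + 0.381373 = 0.761535.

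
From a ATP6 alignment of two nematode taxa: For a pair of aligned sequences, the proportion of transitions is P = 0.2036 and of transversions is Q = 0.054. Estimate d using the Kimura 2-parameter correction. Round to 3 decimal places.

0.338

Under the Kimura two-parameter model, d = −½ ln(1 − 2P − Q) − ¼ ln(1 − 2Q).
1 − 2P − Q = 0.5388, giving −½ ln(0.5388) = 0.309205.
1 − 2Q = 0.892, giving −¼ ln(0.892) = 0.028572.
d = 0.309205 + 0.028572 = 0.337777.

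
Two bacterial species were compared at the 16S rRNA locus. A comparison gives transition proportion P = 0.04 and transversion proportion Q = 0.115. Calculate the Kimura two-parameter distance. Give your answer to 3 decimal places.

0.174

Under the Kimura two-parameter model, d = −½ ln(1 − 2P − Q) − ¼ ln(1 − 2Q).
1 − 2P − Q = 0.805, giving −½ ln(0.805) = 0.108457.
1 − 2Q = 0.77, giving −¼ ln(0.77) = 0.065341.
d = 0.108457 + 0.065341 = 0.173798.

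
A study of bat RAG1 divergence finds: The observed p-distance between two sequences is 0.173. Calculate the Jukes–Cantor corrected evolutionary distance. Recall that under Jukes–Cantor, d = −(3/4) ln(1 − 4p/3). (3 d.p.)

d = −(3/4) ln(1 − 4p/3) = −0.75 ln(1 − 0.230667) = −0.75 ln(0.769333)
  = −0.75 × (-0.262231) = 0.196673 substitutions/site.

0.197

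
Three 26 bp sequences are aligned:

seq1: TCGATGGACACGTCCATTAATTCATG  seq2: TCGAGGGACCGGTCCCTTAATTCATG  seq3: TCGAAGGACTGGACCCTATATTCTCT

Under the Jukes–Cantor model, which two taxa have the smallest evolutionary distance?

seq1–seq2: 4/26 differ, p = 0.154, d = 0.172.
seq1–seq3: 10/26 differ, p = 0.385, d = 0.539.
seq2–seq3: 8/26 differ, p = 0.308, d = 0.396.
The smallest distance is between seq1 and seq2.

seq1 and seq2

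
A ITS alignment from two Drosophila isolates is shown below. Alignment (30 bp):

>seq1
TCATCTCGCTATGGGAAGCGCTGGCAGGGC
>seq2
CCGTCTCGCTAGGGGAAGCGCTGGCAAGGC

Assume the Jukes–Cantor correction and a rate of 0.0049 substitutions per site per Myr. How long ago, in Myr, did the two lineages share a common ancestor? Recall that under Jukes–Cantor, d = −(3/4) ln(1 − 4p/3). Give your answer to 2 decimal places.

14.98

The sequences differ at 4 of 30 sites (1, 3, 12, 27), so p = 4/30 ≈ 0.133333.
d = −(3/4) ln(1 − 4p/3) = −0.75 ln(1 − 0.177777) = −0.75 ln(0.822223)
  = −0.75 × (-0.195744) = 0.146808 substitutions/site.
Under a molecular clock d = 2μt, so t = d/(2μ) = 0.146808 / (2 × 0.0049) = 14.98 Myr.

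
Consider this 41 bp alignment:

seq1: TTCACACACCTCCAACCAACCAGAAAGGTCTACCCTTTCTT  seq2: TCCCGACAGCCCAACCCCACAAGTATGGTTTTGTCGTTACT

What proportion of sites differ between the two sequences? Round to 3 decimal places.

The sequences differ at 18 of 41 positions.
p = 18/41 = 0.439024… ≈ 0.439 (to 3 d.p.).

0.439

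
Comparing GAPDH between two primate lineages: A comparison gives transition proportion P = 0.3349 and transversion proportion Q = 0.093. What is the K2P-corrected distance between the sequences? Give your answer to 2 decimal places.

Under the Kimura two-parameter model, d = −½ ln(1 − 2P − Q) − ¼ ln(1 − 2Q).
1 − 2P − Q = 0.2372, giving −½ ln(0.2372) = 0.719426.
1 − 2Q = 0.814, giving −¼ ln(0.814) = 0.051449.
d = 0.719426 + 0.051449 = 0.770875.

0.77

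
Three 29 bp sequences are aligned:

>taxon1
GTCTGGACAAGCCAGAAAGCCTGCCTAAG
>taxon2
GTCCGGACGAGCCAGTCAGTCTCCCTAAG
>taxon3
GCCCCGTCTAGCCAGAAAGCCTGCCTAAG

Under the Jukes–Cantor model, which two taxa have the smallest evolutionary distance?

taxon1–taxon2: 6/29 differ, p = 0.207, d = 0.242.
taxon1–taxon3: 5/29 differ, p = 0.172, d = 0.196.
taxon2–taxon3: 8/29 differ, p = 0.276, d = 0.344.
The smallest distance is between taxon1 and taxon3.

taxon1 and taxon3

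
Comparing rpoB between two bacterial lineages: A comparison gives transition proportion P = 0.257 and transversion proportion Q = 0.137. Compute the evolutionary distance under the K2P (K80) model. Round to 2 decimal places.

0.61

Under the Kimura two-parameter model, d = −½ ln(1 − 2P − Q) − ¼ ln(1 − 2Q).
1 − 2P − Q = 0.349, giving −½ ln(0.349) = 0.526342.
1 − 2Q = 0.726, giving −¼ ln(0.726) = 0.080051.
d = 0.526342 + 0.080051 = 0.606393.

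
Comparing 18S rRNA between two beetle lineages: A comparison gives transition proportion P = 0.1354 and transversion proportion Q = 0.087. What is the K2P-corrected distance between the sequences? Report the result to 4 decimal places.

0.2692

Under the Kimura two-parameter model, d = −½ ln(1 − 2P − Q) − ¼ ln(1 − 2Q).
1 − 2P − Q = 0.6422, giving −½ ln(0.6422) = 0.221428.
1 − 2Q = 0.826, giving −¼ ln(0.826) = 0.047790.
d = 0.221428 + 0.047790 = 0.269218.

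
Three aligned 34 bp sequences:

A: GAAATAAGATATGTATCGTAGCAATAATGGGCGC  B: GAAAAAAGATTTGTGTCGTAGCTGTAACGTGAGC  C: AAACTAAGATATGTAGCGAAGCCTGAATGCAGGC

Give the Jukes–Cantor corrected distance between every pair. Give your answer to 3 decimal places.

A–B: 8/34 sites differ → p ≈ 0.235294, d = −0.75 ln(1 − 0.313725) = 0.282358 ≈ 0.282.
A–C: 10/34 sites differ → p ≈ 0.294118, d = −0.75 ln(1 − 0.392157) = 0.373379 ≈ 0.373.
B–C: 14/34 sites differ → p ≈ 0.411765, d = −0.75 ln(1 − 0.54902) = 0.597249 ≈ 0.597.

d(A,B) = 0.282, d(A,C) = 0.373, d(B,C) = 0.597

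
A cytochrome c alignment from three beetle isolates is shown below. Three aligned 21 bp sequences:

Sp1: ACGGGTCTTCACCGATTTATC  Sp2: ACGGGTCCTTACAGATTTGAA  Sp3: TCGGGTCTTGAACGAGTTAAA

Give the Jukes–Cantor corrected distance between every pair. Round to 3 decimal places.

Sp1–Sp2: 6/21 sites differ → p ≈ 0.285714, d = −0.75 ln(1 − 0.380952) = 0.359679 ≈ 0.360.
Sp1–Sp3: 6/21 sites differ → p ≈ 0.285714, d = −0.75 ln(1 − 0.380952) = 0.359679 ≈ 0.360.
Sp2–Sp3: 7/21 sites differ → p ≈ 0.333333, d = −0.75 ln(1 − 0.444444) = 0.440839 ≈ 0.441.

d(Sp1,Sp2) = 0.360, d(Sp1,Sp3) = 0.360, d(Sp2,Sp3) = 0.441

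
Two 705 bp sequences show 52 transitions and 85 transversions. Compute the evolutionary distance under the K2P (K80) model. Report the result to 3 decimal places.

P = 52/705 ≈ 0.073759 and Q = 85/705 ≈ 0.120567.
Under the Kimura two-parameter model, d = −½ ln(1 − 2P − Q) − ¼ ln(1 − 2Q).
1 − 2P − Q = 0.731915, giving −½ ln(0.731915) = 0.156045.
1 − 2Q = 0.758866, giving −¼ ln(0.758866) = 0.068983.
d = 0.156045 + 0.068983 = 0.225028.

0.225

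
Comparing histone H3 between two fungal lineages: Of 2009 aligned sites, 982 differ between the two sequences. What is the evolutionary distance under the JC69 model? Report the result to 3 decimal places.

p = 982/2009 ≈ 0.4888.
d = −(3/4) ln(1 − 4p/3) = −0.75 ln(1 − 0.651733) = −0.75 ln(0.348267)
  = −0.75 × (-1.054786) = 0.791090 substitutions/site.

0.791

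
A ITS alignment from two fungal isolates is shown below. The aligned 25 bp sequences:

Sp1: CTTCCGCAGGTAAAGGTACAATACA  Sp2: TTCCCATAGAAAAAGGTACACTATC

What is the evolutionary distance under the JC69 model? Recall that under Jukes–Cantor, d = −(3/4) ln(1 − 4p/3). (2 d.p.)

0.49

The sequences differ at 9 of 25 sites (1, 3, 6, 7, 10, 11, 21, 24, 25), so p = 9/25 = 0.36.
d = −(3/4) ln(1 − 4p/3) = −0.75 ln(1 − 0.48) = −0.75 ln(0.52)
  = −0.75 × (-0.653926) = 0.490445 substitutions/site.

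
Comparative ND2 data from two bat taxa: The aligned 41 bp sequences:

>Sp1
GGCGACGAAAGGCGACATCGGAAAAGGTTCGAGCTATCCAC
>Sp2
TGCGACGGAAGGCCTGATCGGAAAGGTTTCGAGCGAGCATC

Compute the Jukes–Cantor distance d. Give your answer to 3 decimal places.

The sequences differ at 11 of 41 sites, so p = 11/41 ≈ 0.268293.
d = −(3/4) ln(1 − 4p/3) = −0.75 ln(1 − 0.357724) = −0.75 ln(0.642276)
  = −0.75 × (-0.442737) = 0.332053 substitutions/site.

0.332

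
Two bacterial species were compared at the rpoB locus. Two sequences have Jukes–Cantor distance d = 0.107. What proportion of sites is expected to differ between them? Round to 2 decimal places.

0.10

p = (3/4)(1 − e^(−4d/3)) = 0.75 × (1 − e^(-0.142667)) = 0.75 × (1 − 0.867043) = 0.099718.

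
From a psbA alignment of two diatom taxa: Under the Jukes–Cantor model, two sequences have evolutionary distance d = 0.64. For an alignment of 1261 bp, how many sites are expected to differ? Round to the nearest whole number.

543

Invert JC69: p = (3/4)(1 − e^(−4d/3)) = 0.75 × (1 − e^(-0.853333)) = 0.75 × (1 − 0.425993) = 0.430505.
Expected differing sites = pL ≈ 0.430505 × 1261 = 542.866805 ≈ 543.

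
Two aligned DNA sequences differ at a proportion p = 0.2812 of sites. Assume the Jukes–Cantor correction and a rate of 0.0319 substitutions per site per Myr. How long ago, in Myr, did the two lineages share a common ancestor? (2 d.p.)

5.52

d = −(3/4) ln(1 − 4p/3) = −0.75 ln(1 − 0.374933) = −0.75 ln(0.625067)
  = −0.75 × (-0.469896) = 0.352422 substitutions/site.
Under a molecular clock d = 2μt, so t = d/(2μ) = 0.352422 / (2 × 0.0319) = 5.52 Myr.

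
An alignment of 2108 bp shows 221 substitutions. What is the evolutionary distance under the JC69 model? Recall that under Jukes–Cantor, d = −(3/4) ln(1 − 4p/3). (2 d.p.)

0.11

p = 221/2108 ≈ 0.104839.
d = −(3/4) ln(1 − 4p/3) = −0.75 ln(1 − 0.139785) = −0.75 ln(0.860215)
  = −0.75 × (-0.150573) = 0.112930 substitutions/site.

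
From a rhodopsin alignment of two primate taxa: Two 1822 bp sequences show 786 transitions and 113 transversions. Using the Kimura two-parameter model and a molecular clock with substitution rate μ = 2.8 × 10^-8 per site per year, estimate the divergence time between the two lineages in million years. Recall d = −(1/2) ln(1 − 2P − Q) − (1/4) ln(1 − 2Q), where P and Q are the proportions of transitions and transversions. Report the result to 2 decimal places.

23.70

P = 786/1822 ≈ 0.431394 and Q = 113/1822 ≈ 0.06202.
Under the Kimura two-parameter model, d = −½ ln(1 − 2P − Q) − ¼ ln(1 − 2Q).
1 − 2P − Q = 0.075192, giving −½ ln(0.075192) = 1.293855.
1 − 2Q = 0.87596, giving −¼ ln(0.87596) = 0.033109.
d = 1.293855 + 0.033109 = 1.326964.
Under a molecular clock d = 2μt, so t = d/(2μ) = 1.326964 / (2 × 2.8 × 10^-8) = 23.70 million years.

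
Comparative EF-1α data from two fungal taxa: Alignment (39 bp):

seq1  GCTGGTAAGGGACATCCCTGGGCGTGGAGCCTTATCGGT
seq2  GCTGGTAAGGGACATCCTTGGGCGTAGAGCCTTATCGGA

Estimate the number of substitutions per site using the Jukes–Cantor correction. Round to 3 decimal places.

The sequences differ at 3 of 39 sites (18, 26, 39), so p = 3/39 ≈ 0.076923.
d = −(3/4) ln(1 − 4p/3) = −0.75 ln(1 − 0.102564) = −0.75 ln(0.897436)
  = −0.75 × (-0.108213) = 0.081160 substitutions/site.

0.081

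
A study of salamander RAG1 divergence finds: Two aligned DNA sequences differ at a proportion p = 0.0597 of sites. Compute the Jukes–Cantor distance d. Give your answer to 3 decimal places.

d = −(3/4) ln(1 − 4p/3) = −0.75 ln(1 − 0.0796) = −0.75 ln(0.9204)
  = −0.75 × (-0.082947) = 0.062210 substitutions/site.

0.062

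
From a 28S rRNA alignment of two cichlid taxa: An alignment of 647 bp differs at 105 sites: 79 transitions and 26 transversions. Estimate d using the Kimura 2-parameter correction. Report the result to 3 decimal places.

0.188

P = 79/647 ≈ 0.122102 and Q = 26/647 ≈ 0.040185.
Under the Kimura two-parameter model, d = −½ ln(1 − 2P − Q) − ¼ ln(1 − 2Q).
1 − 2P − Q = 0.715611, giving −½ ln(0.715611) = 0.167309.
1 − 2Q = 0.91963, giving −¼ ln(0.91963) = 0.020946.
d = 0.167309 + 0.020946 = 0.188255.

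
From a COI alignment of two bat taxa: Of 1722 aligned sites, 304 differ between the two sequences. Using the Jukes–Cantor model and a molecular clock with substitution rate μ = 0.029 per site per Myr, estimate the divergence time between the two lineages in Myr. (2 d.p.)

3.47

p = 304/1722 ≈ 0.176539.
d = −(3/4) ln(1 − 4p/3) = −0.75 ln(1 − 0.235385) = −0.75 ln(0.764615)
  = −0.75 × (-0.268383) = 0.201287 substitutions/site.
Under a molecular clock d = 2μt, so t = d/(2μ) = 0.201287 / (2 × 0.029) = 3.47 Myr.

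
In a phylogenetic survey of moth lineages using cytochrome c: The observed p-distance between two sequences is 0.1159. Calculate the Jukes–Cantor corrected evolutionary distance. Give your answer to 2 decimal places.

d = −(3/4) ln(1 − 4p/3) = −0.75 ln(1 − 0.154533) = −0.75 ln(0.845467)
  = −0.75 × (-0.167866) = 0.125900 substitutions/site.

0.13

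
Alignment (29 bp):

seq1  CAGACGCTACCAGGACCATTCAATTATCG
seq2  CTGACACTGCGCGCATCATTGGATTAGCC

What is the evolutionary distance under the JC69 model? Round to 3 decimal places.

The sequences differ at 11 of 29 sites, so p = 11/29 ≈ 0.37931.
d = −(3/4) ln(1 − 4p/3) = −0.75 ln(1 − 0.505747) = −0.75 ln(0.494253)
  = −0.75 × (-0.704708) = 0.528531 substitutions/site.

0.529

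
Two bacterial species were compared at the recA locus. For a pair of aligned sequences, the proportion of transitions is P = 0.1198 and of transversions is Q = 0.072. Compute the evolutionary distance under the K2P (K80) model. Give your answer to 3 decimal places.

Under the Kimura two-parameter model, d = −½ ln(1 − 2P − Q) − ¼ ln(1 − 2Q).
1 − 2P − Q = 0.6884, giving −½ ln(0.6884) = 0.186693.
1 − 2Q = 0.856, giving −¼ ln(0.856) = 0.038871.
d = 0.186693 + 0.038871 = 0.225564.

0.226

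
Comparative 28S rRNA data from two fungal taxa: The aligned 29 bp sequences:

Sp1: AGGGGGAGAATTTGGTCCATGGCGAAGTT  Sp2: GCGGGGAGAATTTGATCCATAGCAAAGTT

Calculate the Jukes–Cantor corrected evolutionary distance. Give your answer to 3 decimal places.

0.196

The sequences differ at 5 of 29 sites (1, 2, 15, 21, 24), so p = 5/29 ≈ 0.172414.
d = −(3/4) ln(1 − 4p/3) = −0.75 ln(1 − 0.229885) = −0.75 ln(0.770115)
  = −0.75 × (-0.261215) = 0.195911 substitutions/site.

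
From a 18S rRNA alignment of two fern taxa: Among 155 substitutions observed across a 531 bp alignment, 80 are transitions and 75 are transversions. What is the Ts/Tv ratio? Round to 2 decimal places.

R = 80/75 = 1.066666… ≈ 1.07 (to 2 d.p.).

1.07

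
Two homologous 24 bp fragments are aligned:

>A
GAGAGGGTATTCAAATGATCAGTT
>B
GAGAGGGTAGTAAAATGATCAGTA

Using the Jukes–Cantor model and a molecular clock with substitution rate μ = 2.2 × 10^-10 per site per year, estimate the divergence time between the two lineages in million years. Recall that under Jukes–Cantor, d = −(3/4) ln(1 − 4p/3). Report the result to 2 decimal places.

310.78

The sequences differ at 3 of 24 sites (10, 12, 24), so p = 3/24 = 0.125.
d = −(3/4) ln(1 − 4p/3) = −0.75 ln(1 − 0.166667) = −0.75 ln(0.833333)
  = −0.75 × (-0.182322) = 0.136742 substitutions/site.
Under a molecular clock d = 2μt, so t = d/(2μ) = 0.136742 / (2 × 2.2 × 10^-10) = 310.78 million years.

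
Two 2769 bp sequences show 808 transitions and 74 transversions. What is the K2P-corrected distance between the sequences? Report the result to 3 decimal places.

P = 808/2769 ≈ 0.291802 and Q = 74/2769 ≈ 0.026724.
Under the Kimura two-parameter model, d = −½ ln(1 − 2P − Q) − ¼ ln(1 − 2Q).
1 − 2P − Q = 0.389672, giving −½ ln(0.389672) = 0.471225.
1 − 2Q = 0.946552, giving −¼ ln(0.946552) = 0.013732.
d = 0.471225 + 0.013732 = 0.484957.

0.485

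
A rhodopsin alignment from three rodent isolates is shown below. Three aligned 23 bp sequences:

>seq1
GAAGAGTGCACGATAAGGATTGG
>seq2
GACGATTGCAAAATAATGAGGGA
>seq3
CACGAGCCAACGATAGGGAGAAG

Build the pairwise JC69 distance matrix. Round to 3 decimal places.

seq1–seq2: 8/23 sites differ → p ≈ 0.347826, d = −0.75 ln(1 − 0.463768) = 0.467391 ≈ 0.467.
seq1–seq3: 9/23 sites differ → p ≈ 0.391304, d = −0.75 ln(1 − 0.521739) = 0.553199 ≈ 0.553.
seq2–seq3: 12/23 sites differ → p ≈ 0.521739, d = −0.75 ln(1 − 0.695652) = 0.892188 ≈ 0.892.

d(seq1,seq2) = 0.467, d(seq1,seq3) = 0.553, d(seq2,seq3) = 0.892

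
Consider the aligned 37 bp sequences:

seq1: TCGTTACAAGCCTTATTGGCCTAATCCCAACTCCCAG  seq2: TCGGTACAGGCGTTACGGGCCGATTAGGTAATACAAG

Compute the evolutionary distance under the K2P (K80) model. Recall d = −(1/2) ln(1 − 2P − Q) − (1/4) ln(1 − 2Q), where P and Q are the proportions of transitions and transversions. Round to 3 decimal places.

Of 37 sites, 2 differences are transitions and 12 are transversions, so P = 2/37 ≈ 0.054054 and Q = 12/37 ≈ 0.324324.
Under the Kimura two-parameter model, d = −½ ln(1 − 2P − Q) − ¼ ln(1 − 2Q).
1 − 2P − Q = 0.567568, giving −½ ln(0.567568) = 0.283197.
1 − 2Q = 0.351352, giving −¼ ln(0.351352) = 0.261492.
d = 0.283197 + 0.261492 = 0.544689.

0.545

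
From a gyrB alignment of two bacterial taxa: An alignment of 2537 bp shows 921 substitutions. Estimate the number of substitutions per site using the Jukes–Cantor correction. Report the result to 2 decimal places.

p = 921/2537 ≈ 0.363027.
d = −(3/4) ln(1 − 4p/3) = −0.75 ln(1 − 0.484036) = −0.75 ln(0.515964)
  = −0.75 × (-0.661718) = 0.496289 substitutions/site.

0.50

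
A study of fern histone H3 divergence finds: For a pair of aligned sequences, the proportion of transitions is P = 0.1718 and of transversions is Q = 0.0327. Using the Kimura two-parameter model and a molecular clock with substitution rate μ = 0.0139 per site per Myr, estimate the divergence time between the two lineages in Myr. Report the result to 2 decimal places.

9.10

Under the Kimura two-parameter model, d = −½ ln(1 − 2P − Q) − ¼ ln(1 − 2Q).
1 − 2P − Q = 0.6237, giving −½ ln(0.6237) = 0.236043.
1 − 2Q = 0.9346, giving −¼ ln(0.9346) = 0.016909.
d = 0.236043 + 0.016909 = 0.252952.
Under a molecular clock d = 2μt, so t = d/(2μ) = 0.252952 / (2 × 0.0139) = 9.10 Myr.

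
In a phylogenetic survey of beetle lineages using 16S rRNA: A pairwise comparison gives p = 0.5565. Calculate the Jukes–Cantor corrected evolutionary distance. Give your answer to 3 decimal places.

d = −(3/4) ln(1 − 4p/3) = −0.75 ln(1 − 0.742) = −0.75 ln(0.258)
  = −0.75 × (-1.354796) = 1.016097 substitutions/site.

1.016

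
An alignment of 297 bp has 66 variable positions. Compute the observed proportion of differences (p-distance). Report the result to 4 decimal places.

0.2222

p = 66/297 = 0.222222… ≈ 0.2222 (to 4 d.p.).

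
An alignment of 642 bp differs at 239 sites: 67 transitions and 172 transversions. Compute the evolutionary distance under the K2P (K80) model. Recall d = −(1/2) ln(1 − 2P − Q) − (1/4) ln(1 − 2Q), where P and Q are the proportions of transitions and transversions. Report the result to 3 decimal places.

0.516

P = 67/642 ≈ 0.104361 and Q = 172/642 ≈ 0.267913.
Under the Kimura two-parameter model, d = −½ ln(1 − 2P − Q) − ¼ ln(1 − 2Q).
1 − 2P − Q = 0.523365, giving −½ ln(0.523365) = 0.323738.
1 − 2Q = 0.464174, giving −¼ ln(0.464174) = 0.191874.
d = 0.323738 + 0.191874 = 0.515612.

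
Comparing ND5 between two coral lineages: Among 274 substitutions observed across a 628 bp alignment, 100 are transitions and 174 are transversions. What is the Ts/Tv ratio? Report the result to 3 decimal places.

0.575

R = 100/174 = 0.574712… ≈ 0.575 (to 3 d.p.).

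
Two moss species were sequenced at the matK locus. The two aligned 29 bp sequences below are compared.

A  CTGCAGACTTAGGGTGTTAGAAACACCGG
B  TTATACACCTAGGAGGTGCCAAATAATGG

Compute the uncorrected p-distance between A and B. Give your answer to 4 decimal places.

0.4483

The sequences differ at 13 of 29 positions.
p = 13/29 = 0.448275… ≈ 0.4483 (to 4 d.p.).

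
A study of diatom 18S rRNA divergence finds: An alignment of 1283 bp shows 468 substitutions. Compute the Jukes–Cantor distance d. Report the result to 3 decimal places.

0.500

p = 468/1283 ≈ 0.36477.
d = −(3/4) ln(1 − 4p/3) = −0.75 ln(1 − 0.48636) = −0.75 ln(0.51364)
  = −0.75 × (-0.666233) = 0.499675 substitutions/site.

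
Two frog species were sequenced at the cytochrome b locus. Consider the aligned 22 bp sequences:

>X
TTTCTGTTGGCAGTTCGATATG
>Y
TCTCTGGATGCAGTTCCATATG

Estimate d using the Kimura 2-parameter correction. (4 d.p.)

Of 22 sites, 1 differences are transitions and 4 are transversions, so P = 1/22 ≈ 0.045455 and Q = 4/22 ≈ 0.181818.
Under the Kimura two-parameter model, d = −½ ln(1 − 2P − Q) − ¼ ln(1 − 2Q).
1 − 2P − Q = 0.727272, giving −½ ln(0.727272) = 0.159227.
1 − 2Q = 0.636364, giving −¼ ln(0.636364) = 0.112996.
d = 0.159227 + 0.112996 = 0.272223.

0.2722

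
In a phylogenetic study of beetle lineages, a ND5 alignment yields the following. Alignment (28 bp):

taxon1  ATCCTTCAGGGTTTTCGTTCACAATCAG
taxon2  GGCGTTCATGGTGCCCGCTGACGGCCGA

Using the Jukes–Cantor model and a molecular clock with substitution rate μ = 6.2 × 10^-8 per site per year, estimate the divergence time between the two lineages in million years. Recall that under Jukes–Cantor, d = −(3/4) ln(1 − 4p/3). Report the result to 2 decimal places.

6.64

The sequences differ at 14 of 28 sites, so p = 14/28 = 0.5.
d = −(3/4) ln(1 − 4p/3) = −0.75 ln(1 − 0.666667) = −0.75 ln(0.333333)
  = −0.75 × (-1.098613) = 0.823960 substitutions/site.
Under a molecular clock d = 2μt, so t = d/(2μ) = 0.823960 / (2 × 6.2 × 10^-8) = 6.64 million years.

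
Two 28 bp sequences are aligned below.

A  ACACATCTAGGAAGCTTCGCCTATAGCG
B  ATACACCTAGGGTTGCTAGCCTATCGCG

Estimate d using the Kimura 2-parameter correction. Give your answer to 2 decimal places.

Of 28 sites, 4 differences are transitions and 5 are transversions, so P = 4/28 ≈ 0.142857 and Q = 5/28 ≈ 0.178571.
Under the Kimura two-parameter model, d = −½ ln(1 − 2P − Q) − ¼ ln(1 − 2Q).
1 − 2P − Q = 0.535715, giving −½ ln(0.535715) = 0.312076.
1 − 2Q = 0.642858, giving −¼ ln(0.642858) = 0.110458.
d = 0.312076 + 0.110458 = 0.422534.

0.42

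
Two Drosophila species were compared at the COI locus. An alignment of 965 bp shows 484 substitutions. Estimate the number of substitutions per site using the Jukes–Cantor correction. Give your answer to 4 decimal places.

0.8286

p = 484/965 ≈ 0.501554.
d = −(3/4) ln(1 − 4p/3) = −0.75 ln(1 − 0.668739) = −0.75 ln(0.331261)
  = −0.75 × (-1.104849) = 0.828637 substitutions/site.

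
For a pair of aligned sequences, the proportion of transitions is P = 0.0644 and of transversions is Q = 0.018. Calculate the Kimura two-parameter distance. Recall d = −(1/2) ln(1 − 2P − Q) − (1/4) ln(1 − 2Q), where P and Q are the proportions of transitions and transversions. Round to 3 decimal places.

Under the Kimura two-parameter model, d = −½ ln(1 − 2P − Q) − ¼ ln(1 − 2Q).
1 − 2P − Q = 0.8532, giving −½ ln(0.8532) = 0.079381.
1 − 2Q = 0.964, giving −¼ ln(0.964) = 0.009166.
d = 0.079381 + 0.009166 = 0.088547.

0.089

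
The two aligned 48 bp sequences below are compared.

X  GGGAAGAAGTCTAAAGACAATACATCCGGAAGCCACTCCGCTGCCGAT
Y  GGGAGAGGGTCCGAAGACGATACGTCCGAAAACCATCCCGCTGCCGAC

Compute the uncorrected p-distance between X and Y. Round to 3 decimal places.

0.271

The sequences differ at 13 of 48 positions.
p = 13/48 = 0.270833… ≈ 0.271 (to 3 d.p.).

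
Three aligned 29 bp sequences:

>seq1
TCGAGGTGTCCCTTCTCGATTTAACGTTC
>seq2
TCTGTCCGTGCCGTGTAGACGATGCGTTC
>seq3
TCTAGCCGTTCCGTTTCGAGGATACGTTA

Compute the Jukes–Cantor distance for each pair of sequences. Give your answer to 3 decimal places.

d(seq1,seq2) = 0.774, d(seq1,seq3) = 0.529, d(seq2,seq3) = 0.344

seq1–seq2: 14/29 sites differ → p ≈ 0.482759, d = −0.75 ln(1 − 0.643679) = 0.773942 ≈ 0.774.
seq1–seq3: 11/29 sites differ → p ≈ 0.37931, d = −0.75 ln(1 − 0.505747) = 0.528531 ≈ 0.529.
seq2–seq3: 8/29 sites differ → p ≈ 0.275862, d = −0.75 ln(1 − 0.367816) = 0.343931 ≈ 0.344.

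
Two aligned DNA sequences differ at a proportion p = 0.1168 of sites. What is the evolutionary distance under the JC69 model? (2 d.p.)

0.13

d = −(3/4) ln(1 − 4p/3) = −0.75 ln(1 − 0.155733) = −0.75 ln(0.844267)
  = −0.75 × (-0.169286) = 0.126965 substitutions/site.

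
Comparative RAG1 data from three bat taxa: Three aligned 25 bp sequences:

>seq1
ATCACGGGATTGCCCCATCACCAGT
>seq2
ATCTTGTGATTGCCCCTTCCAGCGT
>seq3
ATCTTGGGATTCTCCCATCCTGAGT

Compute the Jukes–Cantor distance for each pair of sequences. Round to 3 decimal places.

seq1–seq2: 8/25 sites differ → p = 0.32, d = −0.75 ln(1 − 0.426667) = 0.417216 ≈ 0.417.
seq1–seq3: 7/25 sites differ → p = 0.28, d = −0.75 ln(1 − 0.373333) = 0.350505 ≈ 0.351.
seq2–seq3: 6/25 sites differ → p = 0.24, d = −0.75 ln(1 − 0.32) = 0.289247 ≈ 0.289.

d(seq1,seq2) = 0.417, d(seq1,seq3) = 0.351, d(seq2,seq3) = 0.289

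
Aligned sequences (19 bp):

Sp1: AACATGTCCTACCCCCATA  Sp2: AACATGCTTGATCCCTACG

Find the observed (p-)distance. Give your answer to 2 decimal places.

The sequences differ at 8 of 19 positions (sites 7, 8, 9, 10, 12, 16, 18, 19).
p = 8/19 = 0.421052… ≈ 0.42 (to 2 d.p.).

0.42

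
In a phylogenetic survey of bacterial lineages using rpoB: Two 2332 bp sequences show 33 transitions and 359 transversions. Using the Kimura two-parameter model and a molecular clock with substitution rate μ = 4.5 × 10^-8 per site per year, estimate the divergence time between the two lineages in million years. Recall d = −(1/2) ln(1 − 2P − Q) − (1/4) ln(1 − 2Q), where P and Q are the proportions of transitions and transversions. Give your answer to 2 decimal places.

2.14

P = 33/2332 ≈ 0.014151 and Q = 359/2332 ≈ 0.153945.
Under the Kimura two-parameter model, d = −½ ln(1 − 2P − Q) − ¼ ln(1 − 2Q).
1 − 2P − Q = 0.817753, giving −½ ln(0.817753) = 0.100597.
1 − 2Q = 0.69211, giving −¼ ln(0.69211) = 0.092003.
d = 0.100597 + 0.092003 = 0.192600.
Under a molecular clock d = 2μt, so t = d/(2μ) = 0.192600 / (2 × 4.5 × 10^-8) = 2.14 million years.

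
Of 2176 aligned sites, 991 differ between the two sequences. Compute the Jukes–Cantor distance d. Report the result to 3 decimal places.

p = 991/2176 ≈ 0.455423.
d = −(3/4) ln(1 − 4p/3) = −0.75 ln(1 − 0.607231) = −0.75 ln(0.392769)
  = −0.75 × (-0.934534) = 0.700901 substitutions/site.

0.701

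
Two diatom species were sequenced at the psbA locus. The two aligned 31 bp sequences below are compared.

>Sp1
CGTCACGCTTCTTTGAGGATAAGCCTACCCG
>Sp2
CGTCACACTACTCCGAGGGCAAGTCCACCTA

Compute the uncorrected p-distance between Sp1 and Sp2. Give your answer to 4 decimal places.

The sequences differ at 10 of 31 positions (sites 7, 10, 13, 14, 19, 20, 24, 26, 30, 31).
p = 10/31 = 0.322580… ≈ 0.3226 (to 4 d.p.).

0.3226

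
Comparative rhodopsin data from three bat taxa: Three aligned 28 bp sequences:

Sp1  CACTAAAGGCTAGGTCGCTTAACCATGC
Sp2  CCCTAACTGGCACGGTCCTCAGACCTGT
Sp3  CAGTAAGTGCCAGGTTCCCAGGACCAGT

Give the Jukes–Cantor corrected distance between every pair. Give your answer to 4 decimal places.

Sp1–Sp2: 14/28 sites differ → p = 0.5, d = −0.75 ln(1 − 0.666667) = 0.823960 ≈ 0.8240.
Sp1–Sp3: 14/28 sites differ → p = 0.5, d = −0.75 ln(1 − 0.666667) = 0.823960 ≈ 0.8240.
Sp2–Sp3: 10/28 sites differ → p ≈ 0.357143, d = −0.75 ln(1 − 0.476191) = 0.484971 ≈ 0.4850.

d(Sp1,Sp2) = 0.8240, d(Sp1,Sp3) = 0.8240, d(Sp2,Sp3) = 0.4850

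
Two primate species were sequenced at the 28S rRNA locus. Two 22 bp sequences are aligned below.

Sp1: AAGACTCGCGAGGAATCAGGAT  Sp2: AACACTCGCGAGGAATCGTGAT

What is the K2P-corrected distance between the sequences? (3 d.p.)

0.151

Of 22 sites, 1 differences are transitions and 2 are transversions, so P = 1/22 ≈ 0.045455 and Q = 2/22 ≈ 0.090909.
Under the Kimura two-parameter model, d = −½ ln(1 − 2P − Q) − ¼ ln(1 − 2Q).
1 − 2P − Q = 0.818181, giving −½ ln(0.818181) = 0.100336.
1 − 2Q = 0.818182, giving −¼ ln(0.818182) = 0.050168.
d = 0.100336 + 0.050168 = 0.150504.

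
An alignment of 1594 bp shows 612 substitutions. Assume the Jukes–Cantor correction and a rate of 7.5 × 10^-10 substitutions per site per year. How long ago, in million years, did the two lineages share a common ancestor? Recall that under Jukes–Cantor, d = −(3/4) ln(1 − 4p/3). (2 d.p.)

p = 612/1594 ≈ 0.38394.
d = −(3/4) ln(1 − 4p/3) = −0.75 ln(1 − 0.51192) = −0.75 ln(0.48808)
  = −0.75 × (-0.717276) = 0.537957 substitutions/site.
Under a molecular clock d = 2μt, so t = d/(2μ) = 0.537957 / (2 × 7.5 × 10^-10) = 358.64 million years.

358.64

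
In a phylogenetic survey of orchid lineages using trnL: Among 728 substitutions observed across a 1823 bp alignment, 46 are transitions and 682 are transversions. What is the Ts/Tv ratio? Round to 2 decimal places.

0.07

R = 46/682 = 0.067448… ≈ 0.07 (to 2 d.p.).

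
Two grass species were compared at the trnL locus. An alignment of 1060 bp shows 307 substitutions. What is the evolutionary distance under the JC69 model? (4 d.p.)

p = 307/1060 ≈ 0.289623.
d = −(3/4) ln(1 − 4p/3) = −0.75 ln(1 − 0.386164) = −0.75 ln(0.613836)
  = −0.75 × (-0.488027) = 0.366020 substitutions/site.

0.3660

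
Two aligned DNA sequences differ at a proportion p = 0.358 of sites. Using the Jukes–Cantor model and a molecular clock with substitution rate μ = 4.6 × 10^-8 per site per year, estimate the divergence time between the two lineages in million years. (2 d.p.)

d = −(3/4) ln(1 − 4p/3) = −0.75 ln(1 − 0.477333) = −0.75 ln(0.522667)
  = −0.75 × (-0.648811) = 0.486608 substitutions/site.
Under a molecular clock d = 2μt, so t = d/(2μ) = 0.486608 / (2 × 4.6 × 10^-8) = 5.29 million years.

5.29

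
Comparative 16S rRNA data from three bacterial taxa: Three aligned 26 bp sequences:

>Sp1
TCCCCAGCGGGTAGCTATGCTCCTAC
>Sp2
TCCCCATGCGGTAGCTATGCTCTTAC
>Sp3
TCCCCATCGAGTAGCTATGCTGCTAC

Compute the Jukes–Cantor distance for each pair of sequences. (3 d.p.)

Sp1–Sp2: 4/26 sites differ → p ≈ 0.153846, d = −0.75 ln(1 − 0.205128) = 0.172181 ≈ 0.172.
Sp1–Sp3: 3/26 sites differ → p ≈ 0.115385, d = −0.75 ln(1 − 0.153847) = 0.125291 ≈ 0.125.
Sp2–Sp3: 5/26 sites differ → p ≈ 0.192308, d = −0.75 ln(1 − 0.256411) = 0.222200 ≈ 0.222.

d(Sp1,Sp2) = 0.172, d(Sp1,Sp3) = 0.125, d(Sp2,Sp3) = 0.222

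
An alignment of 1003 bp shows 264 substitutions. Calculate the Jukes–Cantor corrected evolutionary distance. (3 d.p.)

0.324

p = 264/1003 ≈ 0.26321.
d = −(3/4) ln(1 − 4p/3) = −0.75 ln(1 − 0.350947) = −0.75 ln(0.649053)
  = −0.75 × (-0.432241) = 0.324181 substitutions/site.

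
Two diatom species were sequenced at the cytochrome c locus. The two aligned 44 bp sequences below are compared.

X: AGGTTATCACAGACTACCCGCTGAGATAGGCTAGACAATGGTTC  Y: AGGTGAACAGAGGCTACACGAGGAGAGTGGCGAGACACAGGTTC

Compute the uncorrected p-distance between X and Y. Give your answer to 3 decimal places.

0.273

The sequences differ at 12 of 44 positions.
p = 12/44 = 0.272727… ≈ 0.273 (to 3 d.p.).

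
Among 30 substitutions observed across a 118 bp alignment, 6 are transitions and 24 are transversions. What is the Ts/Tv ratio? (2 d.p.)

0.25

R = 6/24 = 0.25.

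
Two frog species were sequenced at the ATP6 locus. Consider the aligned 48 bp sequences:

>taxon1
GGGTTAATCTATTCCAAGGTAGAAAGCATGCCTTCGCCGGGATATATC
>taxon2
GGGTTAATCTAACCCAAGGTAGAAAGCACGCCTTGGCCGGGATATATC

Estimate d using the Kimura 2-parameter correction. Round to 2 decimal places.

Of 48 sites, 2 differences are transitions and 2 are transversions, so P = 2/48 ≈ 0.041667 and Q = 2/48 ≈ 0.041667.
Under the Kimura two-parameter model, d = −½ ln(1 − 2P − Q) − ¼ ln(1 − 2Q).
1 − 2P − Q = 0.874999, giving −½ ln(0.874999) = 0.066766.
1 − 2Q = 0.916666, giving −¼ ln(0.916666) = 0.021753.
d = 0.066766 + 0.021753 = 0.088519.

0.09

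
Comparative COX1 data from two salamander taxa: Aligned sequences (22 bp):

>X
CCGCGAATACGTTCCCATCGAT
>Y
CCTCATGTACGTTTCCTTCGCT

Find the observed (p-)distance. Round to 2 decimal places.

0.32

The sequences differ at 7 of 22 positions (sites 3, 5, 6, 7, 14, 17, 21).
p = 7/22 = 0.318181… ≈ 0.32 (to 2 d.p.).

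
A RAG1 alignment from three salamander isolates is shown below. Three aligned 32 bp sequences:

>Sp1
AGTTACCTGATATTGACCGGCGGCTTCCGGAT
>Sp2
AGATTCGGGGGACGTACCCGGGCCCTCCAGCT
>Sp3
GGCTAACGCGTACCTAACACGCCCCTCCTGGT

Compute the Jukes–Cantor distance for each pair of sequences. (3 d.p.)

Sp1–Sp2: 15/32 sites differ → p = 0.46875, d = −0.75 ln(1 − 0.625) = 0.735622 ≈ 0.736.
Sp1–Sp3: 18/32 sites differ → p = 0.5625, d = −0.75 ln(1 − 0.75) = 1.039721 ≈ 1.040.
Sp2–Sp3: 14/32 sites differ → p = 0.4375, d = −0.75 ln(1 − 0.583333) = 0.656601 ≈ 0.657.

d(Sp1,Sp2) = 0.736, d(Sp1,Sp3) = 1.040, d(Sp2,Sp3) = 0.657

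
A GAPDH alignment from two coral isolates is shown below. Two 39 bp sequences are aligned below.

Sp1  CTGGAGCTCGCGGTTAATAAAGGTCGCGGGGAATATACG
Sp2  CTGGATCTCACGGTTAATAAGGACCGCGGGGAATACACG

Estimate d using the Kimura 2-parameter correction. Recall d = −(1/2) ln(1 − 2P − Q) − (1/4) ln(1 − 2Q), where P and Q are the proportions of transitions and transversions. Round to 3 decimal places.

Of 39 sites, 5 differences are transitions and 1 are transversions, so P = 5/39 ≈ 0.128205 and Q = 1/39 ≈ 0.025641.
Under the Kimura two-parameter model, d = −½ ln(1 − 2P − Q) − ¼ ln(1 − 2Q).
1 − 2P − Q = 0.717949, giving −½ ln(0.717949) = 0.165678.
1 − 2Q = 0.948718, giving −¼ ln(0.948718) = 0.013161.
d = 0.165678 + 0.013161 = 0.178839.

0.179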